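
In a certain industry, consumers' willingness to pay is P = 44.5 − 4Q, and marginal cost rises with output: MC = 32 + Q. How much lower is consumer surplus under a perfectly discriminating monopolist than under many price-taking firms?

Competitive equilibrium sets price equal to marginal cost: 44.5 − 4Q = 32 + Q, so Q = 2.5 and P = 34.5.
CS = ½·(44.5 − 34.5)·2.5 = 12.5.
Under first-degree price discrimination the firm charges each unit its demand price and produces up to where P = MC, i.e. Q = 2.5. Consumer surplus is zero; producer surplus equals total surplus.
CS = 0.
Change in consumer surplus: 0 − 12.5 = −12.5.

Consumer surplus falls by 12.5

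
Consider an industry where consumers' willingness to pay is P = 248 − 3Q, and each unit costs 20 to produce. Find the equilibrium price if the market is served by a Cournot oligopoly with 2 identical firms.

In a 2-firm Cournot equilibrium, symmetry and the first-order condition give q = (248 − 20)/(9) = 76/3. So Q = 152/3 and P = 96.

P = 96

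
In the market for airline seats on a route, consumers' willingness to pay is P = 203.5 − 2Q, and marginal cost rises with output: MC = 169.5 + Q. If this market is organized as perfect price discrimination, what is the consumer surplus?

With perfect price discrimination, output is the efficient level Q = 34/3 (where demand meets MC), but every buyer pays their willingness to pay: CS = 0 and PS = total surplus.
CS = 0.

CS = 0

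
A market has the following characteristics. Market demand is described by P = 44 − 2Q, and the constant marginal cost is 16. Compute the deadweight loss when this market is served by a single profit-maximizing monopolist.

DWL = 49

Competitive firms price at marginal cost: P = 16, giving Q = 14.
Monopoly sets MR = MC: 44 − 4Q = 16 ⇒ Q = 7, P = 44 − 2·7 = 30.
DWL is the triangle between Q = 7 and Q = 14: ½·(14 − 7)·(30 − 16) = 49.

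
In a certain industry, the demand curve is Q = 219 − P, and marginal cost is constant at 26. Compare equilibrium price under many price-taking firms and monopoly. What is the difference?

Inverting demand: P = 219 − Q.
Under competition P = MC = 26, so Q = (219 − 26)/1 = 193.
The monopolist equates marginal revenue to marginal cost: 219 − 2Q = 26, so Q = 96.5. From demand, P = 122.5.
Change in equilibrium price: 122.5 − 26 = 96.5.

P rises by 96.5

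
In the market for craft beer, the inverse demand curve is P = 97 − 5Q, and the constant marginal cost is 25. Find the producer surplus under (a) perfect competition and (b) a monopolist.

Competition: PS = 0; Monopoly: PS = 259.2

Under competition P = MC = 25, so Q = (97 − 25)/5 = 14.4.
PS = (25 − 25)·14.4 = 0.
The monopolist equates marginal revenue to marginal cost: 97 − 10Q = 25, so Q = 7.2. From demand, P = 61.
PS = (61 − 25)·7.2 = 259.2.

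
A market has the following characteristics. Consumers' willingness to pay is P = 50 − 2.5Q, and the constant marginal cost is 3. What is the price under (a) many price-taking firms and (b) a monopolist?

Perfect competition: P = MC = 3, so 50 − 2.5Q = 3 and Q = 18.8.
The monopolist equates marginal revenue to marginal cost: 50 − 5Q = 3, so Q = 9.4. From demand, P = 26.5.

Competition: P = 3; Monopoly: P = 26.5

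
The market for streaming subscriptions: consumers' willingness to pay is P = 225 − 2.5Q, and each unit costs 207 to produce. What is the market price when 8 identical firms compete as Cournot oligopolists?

P = 209

Cournot with 8 identical firms: the symmetric best-response condition is 225 − 22.5q = 207. Each firm produces q = 0.8, total output Q = 6.4, price P = 209.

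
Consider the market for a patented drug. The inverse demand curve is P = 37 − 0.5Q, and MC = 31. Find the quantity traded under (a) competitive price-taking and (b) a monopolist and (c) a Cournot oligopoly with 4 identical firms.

Competition: Q = 12; Monopoly: Q = 6; Cournot: Q = 9.6

Perfect competition: P = MC = 31, so 37 − 0.5Q = 31 and Q = 12.
The monopolist equates marginal revenue to marginal cost: 37 − Q = 31, so Q = 6. From demand, P = 34.
Cournot with 4 identical firms: the symmetric best-response condition is 37 − 2.5q = 31. Each firm produces q = 2.4, total output Q = 9.6, price P = 32.2.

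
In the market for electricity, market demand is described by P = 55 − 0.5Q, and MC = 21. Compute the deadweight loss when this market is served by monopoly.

Perfect competition: P = MC = 21, so 55 − 0.5Q = 21 and Q = 68.
Monopoly sets MR = MC: 55 − Q = 21 ⇒ Q = 34, P = 55 − 0.5·34 = 38.
DWL is the triangle between Q = 34 and Q = 68: ½·(68 − 34)·(38 − 21) = 289.

DWL = 289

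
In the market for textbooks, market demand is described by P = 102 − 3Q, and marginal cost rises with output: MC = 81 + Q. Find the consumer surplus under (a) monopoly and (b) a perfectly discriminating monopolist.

Monopoly sets MR = MC: 102 − 6Q = 81 + Q ⇒ Q = 3, P = 102 − 3·3 = 93.
CS = ½·(102 − 93)·3 = 13.5.
A perfectly discriminating monopolist sells every unit with P(Q) ≥ MC(Q), so output equals the competitive quantity Q = 5.25. Each buyer pays their reservation price, so CS = 0 and the firm captures all surplus.
CS = 0.

Monopoly: CS = 13.5; Perfect PD: CS = 0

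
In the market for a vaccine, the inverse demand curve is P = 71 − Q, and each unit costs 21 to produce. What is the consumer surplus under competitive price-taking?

Perfect competition: P = MC = 21, so 71 − Q = 21 and Q = 50.
CS = ½·(71 − 21)·50 = 1250.

CS = 1250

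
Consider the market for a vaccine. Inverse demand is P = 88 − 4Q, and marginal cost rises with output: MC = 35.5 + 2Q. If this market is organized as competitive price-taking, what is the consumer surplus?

Competitive equilibrium sets price equal to marginal cost: 88 − 4Q = 35.5 + 2Q, so Q = 8.75 and P = 53.
CS = ½·(88 − 53)·8.75 = 153.125.

CS = 153.125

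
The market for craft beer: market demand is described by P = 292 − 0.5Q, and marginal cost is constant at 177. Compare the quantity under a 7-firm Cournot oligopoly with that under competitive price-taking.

Cournot: Q = 201.25; Competition: Q = 230

Cournot with 7 identical firms: the symmetric best-response condition is 292 − 4q = 177. Each firm produces q = 28.75, total output Q = 201.25, price P = 191.375.
Under competition P = MC = 177, so Q = (292 − 177)/0.5 = 230.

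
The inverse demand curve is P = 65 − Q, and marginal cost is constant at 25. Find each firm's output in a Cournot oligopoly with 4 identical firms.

q_i = 8

With 4 symmetric Cournot firms, each firm's FOC gives 65 − 5q = 25, so q = 8, Q = 4·8 = 32, and P = 33.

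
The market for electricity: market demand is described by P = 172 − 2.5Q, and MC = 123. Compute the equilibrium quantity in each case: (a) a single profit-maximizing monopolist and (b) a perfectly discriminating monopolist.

Monopoly: Q = 9.8; Perfect PD: Q = 19.6

The monopolist equates marginal revenue to marginal cost: 172 − 5Q = 123, so Q = 9.8. From demand, P = 147.5.
A perfectly discriminating monopolist sells every unit with P(Q) ≥ MC(Q), so output equals the competitive quantity Q = 19.6. Each buyer pays their reservation price, so CS = 0 and the firm captures all surplus.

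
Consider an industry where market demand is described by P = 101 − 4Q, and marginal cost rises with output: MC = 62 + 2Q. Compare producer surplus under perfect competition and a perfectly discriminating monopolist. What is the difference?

Under competition P = MC: 101 − 4Q = 62 + 2Q ⇒ Q = 6.5, P = 75.
PS = P·Q − VC(Q) = 75·6.5 − (62·6.5 + ½·2·6.5²) = 42.25.
A perfectly discriminating monopolist sells every unit with P(Q) ≥ MC(Q), so output equals the competitive quantity Q = 6.5. Each buyer pays their reservation price, so CS = 0 and the firm captures all surplus.
PS = ½·(101 − 62)·6.5 = 126.75.
Change in producer surplus: 126.75 − 42.25 = 84.5.

PS rises by 84.5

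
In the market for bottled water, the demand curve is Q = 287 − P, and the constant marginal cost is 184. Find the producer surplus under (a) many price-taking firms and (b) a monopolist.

Competition: PS = 0; Monopoly: PS = 2652.25

Inverting demand: P = 287 − Q.
Competitive firms price at marginal cost: P = 184, giving Q = 103.
PS = (184 − 184)·103 = 0.
A monopolist chooses Q where MR = MC. MR = 287 − 2Q; setting this equal to 184 gives Q = 51.5 and P = 235.5.
PS = (235.5 − 184)·51.5 = 2652.25.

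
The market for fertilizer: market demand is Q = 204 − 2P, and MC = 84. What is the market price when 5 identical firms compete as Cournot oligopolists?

P = 87

Inverting demand: P = 102 − 0.5Q.
In a 5-firm Cournot equilibrium, symmetry and the first-order condition give q = (102 − 84)/(3) = 6. So Q = 30 and P = 87.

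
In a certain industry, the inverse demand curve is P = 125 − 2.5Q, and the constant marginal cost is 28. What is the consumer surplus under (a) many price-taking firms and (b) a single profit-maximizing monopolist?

Under competition P = MC = 28, so Q = (125 − 28)/2.5 = 38.8.
CS = ½·(125 − 28)·38.8 = 1881.8.
The monopolist equates marginal revenue to marginal cost: 125 − 5Q = 28, so Q = 19.4. From demand, P = 76.5.
CS = ½·(125 − 76.5)·19.4 = 470.45.

Competition: CS = 1881.8; Monopoly: CS = 470.45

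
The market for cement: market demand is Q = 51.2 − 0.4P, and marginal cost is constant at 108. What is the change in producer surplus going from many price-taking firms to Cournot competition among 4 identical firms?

Inverting demand: P = 128 − 2.5Q.
Competitive firms price at marginal cost: P = 108, giving Q = 8.
PS = (108 − 108)·8 = 0.
Cournot with 4 identical firms: the symmetric best-response condition is 128 − 12.5q = 108. Each firm produces q = 1.6, total output Q = 6.4, price P = 112.
PS = (112 − 108)·6.4 = 25.6.
Change in producer surplus: 25.6 − 0 = 25.6.

Producer surplus rises by 25.6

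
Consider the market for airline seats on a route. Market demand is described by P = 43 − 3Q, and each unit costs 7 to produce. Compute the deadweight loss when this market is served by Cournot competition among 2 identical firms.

DWL = 24

Competitive firms price at marginal cost: P = 7, giving Q = 12.
With 2 symmetric Cournot firms, each firm's FOC gives 43 − 9q = 7, so q = 4, Q = 2·4 = 8, and P = 19.
DWL is the triangle between Q = 8 and Q = 12: ½·(12 − 8)·(19 − 7) = 24.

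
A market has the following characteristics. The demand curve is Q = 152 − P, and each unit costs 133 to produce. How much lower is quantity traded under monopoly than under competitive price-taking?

Inverting demand: P = 152 − Q.
Perfect competition: P = MC = 133, so 152 − Q = 133 and Q = 19.
A monopolist chooses Q where MR = MC. MR = 152 − 2Q; setting this equal to 133 gives Q = 9.5 and P = 142.5.
Change in quantity traded: 9.5 − 19 = −9.5.

Quantity traded falls by 9.5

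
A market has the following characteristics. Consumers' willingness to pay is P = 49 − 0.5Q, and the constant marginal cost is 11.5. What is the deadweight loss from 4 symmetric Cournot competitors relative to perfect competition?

Perfect competition: P = MC = 11.5, so 49 − 0.5Q = 11.5 and Q = 75.
With 4 symmetric Cournot firms, each firm's FOC gives 49 − 2.5q = 11.5, so q = 15, Q = 4·15 = 60, and P = 19.
DWL is the triangle between Q = 60 and Q = 75: ½·(75 − 60)·(19 − 11.5) = 56.25.

DWL = 56.25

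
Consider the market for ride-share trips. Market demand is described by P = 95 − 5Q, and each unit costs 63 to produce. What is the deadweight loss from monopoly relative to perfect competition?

DWL = 25.6

Competitive firms price at marginal cost: P = 63, giving Q = 6.4.
The monopolist equates marginal revenue to marginal cost: 95 − 10Q = 63, so Q = 3.2. From demand, P = 79.
DWL is the triangle between Q = 3.2 and Q = 6.4: ½·(6.4 − 3.2)·(79 − 63) = 25.6.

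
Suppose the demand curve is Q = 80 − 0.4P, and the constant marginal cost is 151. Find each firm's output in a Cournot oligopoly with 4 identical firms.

q_i = 3.92

Inverting demand: P = 200 − 2.5Q.
In a 4-firm Cournot equilibrium, symmetry and the first-order condition give q = (200 − 151)/(12.5) = 3.92. So Q = 15.68 and P = 160.8.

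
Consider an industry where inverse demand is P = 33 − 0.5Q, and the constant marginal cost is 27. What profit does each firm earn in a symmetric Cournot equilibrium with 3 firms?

π_i = 4.5

With 3 symmetric Cournot firms, each firm's FOC gives 33 − 2q = 27, so q = 3, Q = 3·3 = 9, and P = 28.5.
Each firm's profit = (28.5 − 27)·3 = 4.5.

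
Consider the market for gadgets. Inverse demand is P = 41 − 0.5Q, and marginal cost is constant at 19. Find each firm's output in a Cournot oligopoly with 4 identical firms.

Cournot with 4 identical firms: the symmetric best-response condition is 41 − 2.5q = 19. Each firm produces q = 8.8, total output Q = 35.2, price P = 23.4.

q_i = 8.8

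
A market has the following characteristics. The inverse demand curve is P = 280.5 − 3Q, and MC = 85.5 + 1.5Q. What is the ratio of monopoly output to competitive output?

Monopoly sets MR = MC: 280.5 − 6Q = 85.5 + 1.5Q ⇒ Q = 26, P = 280.5 − 3·26 = 202.5.
Competitive equilibrium sets price equal to marginal cost: 280.5 − 3Q = 85.5 + 1.5Q, so Q = 130/3 and P = 150.5.
Ratio Q_m/Q_c = 26/(130/3) = 0.6.

Q_m/Q_c = 0.6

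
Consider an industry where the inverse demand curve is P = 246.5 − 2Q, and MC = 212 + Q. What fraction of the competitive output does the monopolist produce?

Q_m/Q_c = 0.6

The monopolist equates marginal revenue to marginal cost: 246.5 − 4Q = 212 + Q, so Q = 6.9. From demand, P = 232.7.
Competitive equilibrium sets price equal to marginal cost: 246.5 − 2Q = 212 + Q, so Q = 11.5 and P = 223.5.
Ratio Q_m/Q_c = 6.9/11.5 = 0.6.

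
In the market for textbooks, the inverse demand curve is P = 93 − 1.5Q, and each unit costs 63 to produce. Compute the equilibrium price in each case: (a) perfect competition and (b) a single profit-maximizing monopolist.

Competition: P = 63; Monopoly: P = 78

Under competition P = MC = 63, so Q = (93 − 63)/1.5 = 20.
Monopoly sets MR = MC: 93 − 3Q = 63 ⇒ Q = 10, P = 93 − 1.5·10 = 78.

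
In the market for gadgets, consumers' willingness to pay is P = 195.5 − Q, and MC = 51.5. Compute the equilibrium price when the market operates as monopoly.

P = 123.5

A monopolist chooses Q where MR = MC. MR = 195.5 − 2Q; setting this equal to 51.5 gives Q = 72 and P = 123.5.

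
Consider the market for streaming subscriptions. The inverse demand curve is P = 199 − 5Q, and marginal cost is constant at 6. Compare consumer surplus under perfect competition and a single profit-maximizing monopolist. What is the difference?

CS falls by 2793.675

Perfect competition: P = MC = 6, so 199 − 5Q = 6 and Q = 38.6.
CS = ½·(199 − 6)·38.6 = 3724.9.
The monopolist equates marginal revenue to marginal cost: 199 − 10Q = 6, so Q = 19.3. From demand, P = 102.5.
CS = ½·(199 − 102.5)·19.3 = 931.225.
Change in consumer surplus: 931.225 − 3724.9 = −2793.675.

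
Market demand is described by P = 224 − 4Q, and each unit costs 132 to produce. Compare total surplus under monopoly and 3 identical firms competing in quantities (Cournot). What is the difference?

Total surplus rises by 198.375

Monopoly sets MR = MC: 224 − 8Q = 132 ⇒ Q = 11.5, P = 224 − 4·11.5 = 178.
CS = ½·(224 − 178)·11.5 = 264.5; PS = (178 − 132)·11.5 = 529; TS = 793.5.
With 3 symmetric Cournot firms, each firm's FOC gives 224 − 16q = 132, so q = 5.75, Q = 3·5.75 = 17.25, and P = 155.
CS = ½·(224 − 155)·17.25 = 595.125; PS = (155 − 132)·17.25 = 396.75; TS = 991.875.
Change in total surplus: 991.875 − 793.5 = 198.375.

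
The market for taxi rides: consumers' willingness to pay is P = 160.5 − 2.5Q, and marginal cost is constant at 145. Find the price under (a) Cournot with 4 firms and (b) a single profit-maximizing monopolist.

In a 4-firm Cournot equilibrium, symmetry and the first-order condition give q = (160.5 − 145)/(12.5) = 1.24. So Q = 4.96 and P = 148.1.
Monopoly sets MR = MC: 160.5 − 5Q = 145 ⇒ Q = 3.1, P = 160.5 − 2.5·3.1 = 152.75.

Cournot: P = 148.1; Monopoly: P = 152.75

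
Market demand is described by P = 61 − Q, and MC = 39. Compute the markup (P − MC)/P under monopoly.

Lerner index = 0.22

Monopoly sets MR = MC: 61 − 2Q = 39 ⇒ Q = 11, P = 61 − 11 = 50.
Lerner index = (P − MC)/P = (50 − 39)/50 = 0.22.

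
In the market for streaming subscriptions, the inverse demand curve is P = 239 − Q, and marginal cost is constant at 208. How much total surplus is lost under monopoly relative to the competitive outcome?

DWL = 120.125

Under competition P = MC = 208, so Q = (239 − 208)/1 = 31.
The monopolist equates marginal revenue to marginal cost: 239 − 2Q = 208, so Q = 15.5. From demand, P = 223.5.
DWL is the triangle between Q = 15.5 and Q = 31: ½·(31 − 15.5)·(223.5 − 208) = 120.125.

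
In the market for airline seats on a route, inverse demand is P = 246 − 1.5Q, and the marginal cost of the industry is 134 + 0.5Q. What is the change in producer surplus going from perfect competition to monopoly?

Competitive equilibrium sets price equal to marginal cost: 246 − 1.5Q = 134 + 0.5Q, so Q = 56 and P = 162.
PS = P·Q − VC(Q) = 162·56 − (134·56 + ½·0.5·56²) = 784.
The monopolist equates marginal revenue to marginal cost: 246 − 3Q = 134 + 0.5Q, so Q = 32. From demand, P = 198.
PS = P·Q − VC(Q) = 198·32 − (134·32 + ½·0.5·32²) = 1792.
Change in producer surplus: 1792 − 784 = 1008.

Producer surplus rises by 1008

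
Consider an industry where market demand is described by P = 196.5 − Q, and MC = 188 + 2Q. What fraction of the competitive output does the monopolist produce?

The monopolist equates marginal revenue to marginal cost: 196.5 − 2Q = 188 + 2Q, so Q = 2.125. From demand, P = 194.375.
Competitive equilibrium sets price equal to marginal cost: 196.5 − Q = 188 + 2Q, so Q = 17/6 and P = 581/3.
Ratio Q_m/Q_c = 2.125/(17/6) = 0.75.

Q_m/Q_c = 0.75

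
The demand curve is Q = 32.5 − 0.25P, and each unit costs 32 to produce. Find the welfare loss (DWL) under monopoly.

DWL = 300.125

Inverting demand: P = 130 − 4Q.
Competitive firms price at marginal cost: P = 32, giving Q = 24.5.
Monopoly sets MR = MC: 130 − 8Q = 32 ⇒ Q = 12.25, P = 130 − 4·12.25 = 81.
DWL is the triangle between Q = 12.25 and Q = 24.5: ½·(24.5 − 12.25)·(81 − 32) = 300.125.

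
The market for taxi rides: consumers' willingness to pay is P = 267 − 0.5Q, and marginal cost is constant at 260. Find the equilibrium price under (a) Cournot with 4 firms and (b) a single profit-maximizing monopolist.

Cournot: P = 261.4; Monopoly: P = 263.5

In a 4-firm Cournot equilibrium, symmetry and the first-order condition give q = (267 − 260)/(2.5) = 2.8. So Q = 11.2 and P = 261.4.
Monopoly sets MR = MC: 267 − Q = 260 ⇒ Q = 7, P = 267 − 0.5·7 = 263.5.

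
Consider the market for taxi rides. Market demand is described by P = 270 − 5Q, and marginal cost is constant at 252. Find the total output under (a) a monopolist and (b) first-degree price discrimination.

A monopolist chooses Q where MR = MC. MR = 270 − 10Q; setting this equal to 252 gives Q = 1.8 and P = 261.
A perfectly discriminating monopolist sells every unit with P(Q) ≥ MC(Q), so output equals the competitive quantity Q = 3.6. Each buyer pays their reservation price, so CS = 0 and the firm captures all surplus.

Monopoly: Q = 1.8; Perfect PD: Q = 3.6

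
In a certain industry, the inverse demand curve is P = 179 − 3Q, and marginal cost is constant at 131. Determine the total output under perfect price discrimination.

With perfect price discrimination, output is the efficient level Q = 16 (where demand meets MC), but every buyer pays their willingness to pay: CS = 0 and PS = total surplus.

Q = 16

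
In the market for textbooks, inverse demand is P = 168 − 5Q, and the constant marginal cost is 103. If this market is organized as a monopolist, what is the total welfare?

TS = 316.875

Monopoly sets MR = MC: 168 − 10Q = 103 ⇒ Q = 6.5, P = 168 − 5·6.5 = 135.5.
CS = ½·(168 − 135.5)·6.5 = 105.625; PS = (135.5 − 103)·6.5 = 211.25; TS = 316.875.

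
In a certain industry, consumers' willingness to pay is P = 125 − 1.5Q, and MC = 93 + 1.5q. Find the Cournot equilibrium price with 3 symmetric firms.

With 3 symmetric Cournot firms, each firm's FOC gives 125 − 6q = 93 + 1.5q, so q = 64/15, Q = 3·64/15 = 12.8, and P = 105.8.

P = 105.8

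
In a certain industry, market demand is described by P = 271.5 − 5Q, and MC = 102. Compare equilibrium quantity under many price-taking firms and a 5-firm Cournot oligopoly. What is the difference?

Q falls by 5.65

Perfect competition: P = MC = 102, so 271.5 − 5Q = 102 and Q = 33.9.
Cournot with 5 identical firms: the symmetric best-response condition is 271.5 − 30q = 102. Each firm produces q = 5.65, total output Q = 28.25, price P = 130.25.
Change in equilibrium quantity: 28.25 − 33.9 = −5.65.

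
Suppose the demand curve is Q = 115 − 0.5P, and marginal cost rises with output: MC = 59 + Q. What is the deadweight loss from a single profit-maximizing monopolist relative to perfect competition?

Inverting demand: P = 230 − 2Q.
Competitive equilibrium sets price equal to marginal cost: 230 − 2Q = 59 + Q, so Q = 57 and P = 116.
A monopolist chooses Q where MR = MC. MR = 230 − 4Q; setting this equal to 59 + Q gives Q = 34.2 and P = 161.6.
CS = ½·(230 − 116)·57 = 3249; PS = (116·57 − 59·57 − ½·1·57²) = 1624.5; TS = 4873.5.
CS = ½·(230 − 161.6)·34.2 = 1169.64; PS = (161.6·34.2 − 59·34.2 − ½·1·34.2²) = 2924.1; TS = 4093.74.
DWL = 4873.5 − 4093.74 = 779.76.

DWL = 779.76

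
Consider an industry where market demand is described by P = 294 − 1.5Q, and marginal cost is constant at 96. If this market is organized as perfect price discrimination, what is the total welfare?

A perfectly discriminating monopolist sells every unit with P(Q) ≥ MC(Q), so output equals the competitive quantity Q = 132. Each buyer pays their reservation price, so CS = 0 and the firm captures all surplus.
TS = 13068 (equal to competitive TS).

TS = 13068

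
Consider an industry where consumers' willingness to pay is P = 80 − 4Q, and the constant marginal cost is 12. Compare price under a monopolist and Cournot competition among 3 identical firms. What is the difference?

Monopoly sets MR = MC: 80 − 8Q = 12 ⇒ Q = 8.5, P = 80 − 4·8.5 = 46.
In a 3-firm Cournot equilibrium, symmetry and the first-order condition give q = (80 − 12)/(16) = 4.25. So Q = 12.75 and P = 29.
Change in price: 29 − 46 = −17.

P falls by 17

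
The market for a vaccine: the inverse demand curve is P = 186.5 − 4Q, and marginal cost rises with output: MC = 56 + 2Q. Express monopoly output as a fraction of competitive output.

Q_m/Q_c = 0.6

A monopolist chooses Q where MR = MC. MR = 186.5 − 8Q; setting this equal to 56 + 2Q gives Q = 13.05 and P = 134.3.
Under competition P = MC: 186.5 − 4Q = 56 + 2Q ⇒ Q = 21.75, P = 99.5.
Ratio Q_m/Q_c = 13.05/21.75 = 0.6.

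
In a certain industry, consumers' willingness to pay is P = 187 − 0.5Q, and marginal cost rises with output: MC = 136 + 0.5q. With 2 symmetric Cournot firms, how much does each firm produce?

With 2 symmetric Cournot firms, each firm's FOC gives 187 − 1.5q = 136 + 0.5q, so q = 25.5, Q = 2·25.5 = 51, and P = 161.5.

q_i = 25.5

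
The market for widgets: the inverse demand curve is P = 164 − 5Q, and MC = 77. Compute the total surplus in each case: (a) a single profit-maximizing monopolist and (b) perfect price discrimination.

Monopoly: TS = 567.675; Perfect PD: TS = 756.9

Monopoly sets MR = MC: 164 − 10Q = 77 ⇒ Q = 8.7, P = 164 − 5·8.7 = 120.5.
CS = ½·(164 − 120.5)·8.7 = 189.225; PS = (120.5 − 77)·8.7 = 378.45; TS = 567.675.
Under first-degree price discrimination the firm charges each unit its demand price and produces up to where P = MC, i.e. Q = 17.4. Consumer surplus is zero; producer surplus equals total surplus.
TS = 756.9 (equal to competitive TS).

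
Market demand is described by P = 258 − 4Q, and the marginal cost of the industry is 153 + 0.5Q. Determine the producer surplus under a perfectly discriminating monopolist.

With perfect price discrimination, output is the efficient level Q = 70/3 (where demand meets MC), but every buyer pays their willingness to pay: CS = 0 and PS = total surplus.
PS = ½·(258 − 153)·70/3 = 1225.

PS = 1225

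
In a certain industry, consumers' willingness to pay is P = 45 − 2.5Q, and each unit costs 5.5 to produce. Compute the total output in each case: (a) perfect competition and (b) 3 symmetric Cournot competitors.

Competition: Q = 15.8; Cournot: Q = 11.85

Under competition P = MC = 5.5, so Q = (45 − 5.5)/2.5 = 15.8.
With 3 symmetric Cournot firms, each firm's FOC gives 45 − 10q = 5.5, so q = 3.95, Q = 3·3.95 = 11.85, and P = 15.375.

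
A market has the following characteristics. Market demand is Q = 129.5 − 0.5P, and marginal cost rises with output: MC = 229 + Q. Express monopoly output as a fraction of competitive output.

Inverting demand: P = 259 − 2Q.
The monopolist equates marginal revenue to marginal cost: 259 − 4Q = 229 + Q, so Q = 6. From demand, P = 247.
Under competition P = MC: 259 − 2Q = 229 + Q ⇒ Q = 10, P = 239.
Ratio Q_m/Q_c = 6/10 = 0.6.

Q_m/Q_c = 0.6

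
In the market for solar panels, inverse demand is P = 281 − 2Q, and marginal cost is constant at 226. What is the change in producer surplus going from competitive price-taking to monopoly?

Competitive firms price at marginal cost: P = 226, giving Q = 27.5.
PS = (226 − 226)·27.5 = 0.
A monopolist chooses Q where MR = MC. MR = 281 − 4Q; setting this equal to 226 gives Q = 13.75 and P = 253.5.
PS = (253.5 − 226)·13.75 = 378.125.
Change in producer surplus: 378.125 − 0 = 378.125.

PS rises by 378.125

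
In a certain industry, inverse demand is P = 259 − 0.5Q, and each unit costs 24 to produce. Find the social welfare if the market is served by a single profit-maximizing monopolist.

TS = 41418.75

A monopolist chooses Q where MR = MC. MR = 259 − Q; setting this equal to 24 gives Q = 235 and P = 141.5.
CS = ½·(259 − 141.5)·235 = 13806.25; PS = (141.5 − 24)·235 = 27612.5; TS = 41418.75.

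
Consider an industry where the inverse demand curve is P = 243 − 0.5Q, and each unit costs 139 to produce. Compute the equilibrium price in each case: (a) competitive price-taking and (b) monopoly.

Competition: P = 139; Monopoly: P = 191

Perfect competition: P = MC = 139, so 243 − 0.5Q = 139 and Q = 208.
The monopolist equates marginal revenue to marginal cost: 243 − Q = 139, so Q = 104. From demand, P = 191.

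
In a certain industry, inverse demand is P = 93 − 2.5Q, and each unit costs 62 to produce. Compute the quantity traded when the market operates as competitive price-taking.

Perfect competition: P = MC = 62, so 93 − 2.5Q = 62 and Q = 12.4.

Q = 12.4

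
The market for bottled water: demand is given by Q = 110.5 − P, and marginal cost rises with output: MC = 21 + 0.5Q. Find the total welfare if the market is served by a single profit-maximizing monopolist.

Inverting demand: P = 110.5 − Q.
A monopolist chooses Q where MR = MC. MR = 110.5 − 2Q; setting this equal to 21 + 0.5Q gives Q = 35.8 and P = 74.7.
CS = ½·(110.5 − 74.7)·35.8 = 640.82; PS = (74.7·35.8 − 21·35.8 − ½·0.5·35.8²) = 1602.05; TS = 2242.87.

TS = 2242.87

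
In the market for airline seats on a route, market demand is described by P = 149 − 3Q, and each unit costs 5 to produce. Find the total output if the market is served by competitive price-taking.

Under competition P = MC = 5, so Q = (149 − 5)/3 = 48.

Q = 48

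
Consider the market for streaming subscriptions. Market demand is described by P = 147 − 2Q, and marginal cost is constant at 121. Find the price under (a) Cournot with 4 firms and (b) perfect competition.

In a 4-firm Cournot equilibrium, symmetry and the first-order condition give q = (147 − 121)/(10) = 2.6. So Q = 10.4 and P = 126.2.
Perfect competition: P = MC = 121, so 147 − 2Q = 121 and Q = 13.

Cournot: P = 126.2; Competition: P = 121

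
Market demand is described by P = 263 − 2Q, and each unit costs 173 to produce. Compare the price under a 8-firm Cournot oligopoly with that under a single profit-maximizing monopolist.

Cournot with 8 identical firms: the symmetric best-response condition is 263 − 18q = 173. Each firm produces q = 5, total output Q = 40, price P = 183.
The monopolist equates marginal revenue to marginal cost: 263 − 4Q = 173, so Q = 22.5. From demand, P = 218.

Cournot: P = 183; Monopoly: P = 218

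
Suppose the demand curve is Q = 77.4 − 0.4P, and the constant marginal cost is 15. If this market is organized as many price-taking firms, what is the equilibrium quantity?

Q = 71.4

Inverting demand: P = 193.5 − 2.5Q.
Under competition P = MC = 15, so Q = (193.5 − 15)/2.5 = 71.4.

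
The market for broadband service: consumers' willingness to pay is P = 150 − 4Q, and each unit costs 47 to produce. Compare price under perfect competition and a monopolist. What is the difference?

Price rises by 51.5

Competitive firms price at marginal cost: P = 47, giving Q = 25.75.
Monopoly sets MR = MC: 150 − 8Q = 47 ⇒ Q = 12.875, P = 150 − 4·12.875 = 98.5.
Change in price: 98.5 − 47 = 51.5.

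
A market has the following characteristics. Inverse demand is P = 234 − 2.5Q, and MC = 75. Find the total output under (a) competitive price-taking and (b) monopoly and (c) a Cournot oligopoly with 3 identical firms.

Competitive firms price at marginal cost: P = 75, giving Q = 63.6.
The monopolist equates marginal revenue to marginal cost: 234 − 5Q = 75, so Q = 31.8. From demand, P = 154.5.
In a 3-firm Cournot equilibrium, symmetry and the first-order condition give q = (234 − 75)/(10) = 15.9. So Q = 47.7 and P = 114.75.

Competition: Q = 63.6; Monopoly: Q = 31.8; Cournot: Q = 47.7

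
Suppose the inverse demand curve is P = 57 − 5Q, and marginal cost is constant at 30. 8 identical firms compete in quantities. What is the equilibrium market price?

P = 33

Cournot with 8 identical firms: the symmetric best-response condition is 57 − 45q = 30. Each firm produces q = 0.6, total output Q = 4.8, price P = 33.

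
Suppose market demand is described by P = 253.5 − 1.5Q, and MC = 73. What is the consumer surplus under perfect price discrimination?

CS = 0

With perfect price discrimination, output is the efficient level Q = 361/3 (where demand meets MC), but every buyer pays their willingness to pay: CS = 0 and PS = total surplus.
CS = 0.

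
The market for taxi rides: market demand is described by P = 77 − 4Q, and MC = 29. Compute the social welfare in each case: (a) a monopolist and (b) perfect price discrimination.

A monopolist chooses Q where MR = MC. MR = 77 − 8Q; setting this equal to 29 gives Q = 6 and P = 53.
CS = ½·(77 − 53)·6 = 72; PS = (53 − 29)·6 = 144; TS = 216.
With perfect price discrimination, output is the efficient level Q = 12 (where demand meets MC), but every buyer pays their willingness to pay: CS = 0 and PS = total surplus.
TS = 288 (equal to competitive TS).

Monopoly: TS = 216; Perfect PD: TS = 288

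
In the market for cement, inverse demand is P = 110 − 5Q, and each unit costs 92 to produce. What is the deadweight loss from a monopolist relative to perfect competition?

Under competition P = MC = 92, so Q = (110 − 92)/5 = 3.6.
A monopolist chooses Q where MR = MC. MR = 110 − 10Q; setting this equal to 92 gives Q = 1.8 and P = 101.
DWL is the triangle between Q = 1.8 and Q = 3.6: ½·(3.6 − 1.8)·(101 − 92) = 8.1.

DWL = 8.1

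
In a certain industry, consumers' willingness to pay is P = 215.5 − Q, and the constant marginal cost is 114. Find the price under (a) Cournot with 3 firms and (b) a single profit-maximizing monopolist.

Cournot: P = 139.375; Monopoly: P = 164.75

With 3 symmetric Cournot firms, each firm's FOC gives 215.5 − 4q = 114, so q = 25.375, Q = 3·25.375 = 76.125, and P = 139.375.
The monopolist equates marginal revenue to marginal cost: 215.5 − 2Q = 114, so Q = 50.75. From demand, P = 164.75.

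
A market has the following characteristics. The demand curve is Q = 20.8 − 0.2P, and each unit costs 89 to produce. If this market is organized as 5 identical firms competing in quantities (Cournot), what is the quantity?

Q = 2.5

Inverting demand: P = 104 − 5Q.
With 5 symmetric Cournot firms, each firm's FOC gives 104 − 30q = 89, so q = 0.5, Q = 5·0.5 = 2.5, and P = 91.5.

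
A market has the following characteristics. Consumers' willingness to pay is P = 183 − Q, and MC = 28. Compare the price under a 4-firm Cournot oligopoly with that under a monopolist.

Cournot with 4 identical firms: the symmetric best-response condition is 183 − 5q = 28. Each firm produces q = 31, total output Q = 124, price P = 59.
A monopolist chooses Q where MR = MC. MR = 183 − 2Q; setting this equal to 28 gives Q = 77.5 and P = 105.5.

Cournot: P = 59; Monopoly: P = 105.5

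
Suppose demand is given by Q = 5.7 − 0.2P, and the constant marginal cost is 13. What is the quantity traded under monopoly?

Q = 1.55

Inverting demand: P = 28.5 − 5Q.
The monopolist equates marginal revenue to marginal cost: 28.5 − 10Q = 13, so Q = 1.55. From demand, P = 20.75.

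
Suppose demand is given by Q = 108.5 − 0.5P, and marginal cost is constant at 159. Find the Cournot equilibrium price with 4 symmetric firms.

Inverting demand: P = 217 − 2Q.
Cournot with 4 identical firms: the symmetric best-response condition is 217 − 10q = 159. Each firm produces q = 5.8, total output Q = 23.2, price P = 170.6.

P = 170.6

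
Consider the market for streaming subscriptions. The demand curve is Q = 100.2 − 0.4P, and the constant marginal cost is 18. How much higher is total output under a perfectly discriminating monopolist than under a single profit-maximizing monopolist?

Q rises by 46.5

Inverting demand: P = 250.5 − 2.5Q.
A monopolist chooses Q where MR = MC. MR = 250.5 − 5Q; setting this equal to 18 gives Q = 46.5 and P = 134.25.
With perfect price discrimination, output is the efficient level Q = 93 (where demand meets MC), but every buyer pays their willingness to pay: CS = 0 and PS = total surplus.
Change in total output: 93 − 46.5 = 46.5.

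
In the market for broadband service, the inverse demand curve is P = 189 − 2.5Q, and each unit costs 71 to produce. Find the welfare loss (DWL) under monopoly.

DWL = 696.2

Perfect competition: P = MC = 71, so 189 − 2.5Q = 71 and Q = 47.2.
Monopoly sets MR = MC: 189 − 5Q = 71 ⇒ Q = 23.6, P = 189 − 2.5·23.6 = 130.
DWL is the triangle between Q = 23.6 and Q = 47.2: ½·(47.2 − 23.6)·(130 − 71) = 696.2.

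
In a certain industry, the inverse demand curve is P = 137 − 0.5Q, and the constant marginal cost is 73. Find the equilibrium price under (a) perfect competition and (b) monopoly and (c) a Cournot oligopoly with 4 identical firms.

Competition: P = 73; Monopoly: P = 105; Cournot: P = 85.8

Competitive firms price at marginal cost: P = 73, giving Q = 128.
The monopolist equates marginal revenue to marginal cost: 137 − Q = 73, so Q = 64. From demand, P = 105.
In a 4-firm Cournot equilibrium, symmetry and the first-order condition give q = (137 − 73)/(2.5) = 25.6. So Q = 102.4 and P = 85.8.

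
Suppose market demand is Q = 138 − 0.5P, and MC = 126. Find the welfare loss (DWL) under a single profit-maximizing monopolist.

DWL = 1406.25

Inverting demand: P = 276 − 2Q.
Under competition P = MC = 126, so Q = (276 − 126)/2 = 75.
A monopolist chooses Q where MR = MC. MR = 276 − 4Q; setting this equal to 126 gives Q = 37.5 and P = 201.
DWL is the triangle between Q = 37.5 and Q = 75: ½·(75 − 37.5)·(201 − 126) = 1406.25.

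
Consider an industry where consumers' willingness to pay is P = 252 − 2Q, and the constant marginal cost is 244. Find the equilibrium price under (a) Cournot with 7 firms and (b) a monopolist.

Cournot: P = 245; Monopoly: P = 248

With 7 symmetric Cournot firms, each firm's FOC gives 252 − 16q = 244, so q = 0.5, Q = 7·0.5 = 3.5, and P = 245.
Monopoly sets MR = MC: 252 − 4Q = 244 ⇒ Q = 2, P = 252 − 2·2 = 248.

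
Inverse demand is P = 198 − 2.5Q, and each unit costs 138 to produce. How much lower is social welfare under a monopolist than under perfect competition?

Competitive firms price at marginal cost: P = 138, giving Q = 24.
CS = ½·(198 − 138)·24 = 720; PS = (138 − 138)·24 = 0; TS = 720.
A monopolist chooses Q where MR = MC. MR = 198 − 5Q; setting this equal to 138 gives Q = 12 and P = 168.
CS = ½·(198 − 168)·12 = 180; PS = (168 − 138)·12 = 360; TS = 540.
Change in social welfare: 540 − 720 = −180.

Social welfare falls by 180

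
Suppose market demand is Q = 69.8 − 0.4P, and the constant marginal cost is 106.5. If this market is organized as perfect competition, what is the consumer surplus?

Inverting demand: P = 174.5 − 2.5Q.
Under competition P = MC = 106.5, so Q = (174.5 − 106.5)/2.5 = 27.2.
CS = ½·(174.5 − 106.5)·27.2 = 924.8.

CS = 924.8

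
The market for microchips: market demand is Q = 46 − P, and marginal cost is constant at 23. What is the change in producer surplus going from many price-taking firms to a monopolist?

Producer surplus rises by 132.25

Inverting demand: P = 46 − Q.
Perfect competition: P = MC = 23, so 46 − Q = 23 and Q = 23.
PS = (23 − 23)·23 = 0.
A monopolist chooses Q where MR = MC. MR = 46 − 2Q; setting this equal to 23 gives Q = 11.5 and P = 34.5.
PS = (34.5 − 23)·11.5 = 132.25.
Change in producer surplus: 132.25 − 0 = 132.25.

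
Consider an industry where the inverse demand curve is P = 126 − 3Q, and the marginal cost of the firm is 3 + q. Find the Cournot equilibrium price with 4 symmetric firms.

In a 4-firm Cournot equilibrium, symmetry and the first-order condition give q = (126 − 3)/(16) = 123/16. So Q = 30.75 and P = 33.75.

P = 33.75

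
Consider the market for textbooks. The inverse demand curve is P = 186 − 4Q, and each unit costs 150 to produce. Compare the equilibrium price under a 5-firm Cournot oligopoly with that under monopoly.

Cournot: P = 156; Monopoly: P = 168

In a 5-firm Cournot equilibrium, symmetry and the first-order condition give q = (186 − 150)/(24) = 1.5. So Q = 7.5 and P = 156.
Monopoly sets MR = MC: 186 − 8Q = 150 ⇒ Q = 4.5, P = 186 − 4·4.5 = 168.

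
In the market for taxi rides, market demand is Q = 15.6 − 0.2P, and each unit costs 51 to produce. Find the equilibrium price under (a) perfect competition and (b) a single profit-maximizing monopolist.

Inverting demand: P = 78 − 5Q.
Perfect competition: P = MC = 51, so 78 − 5Q = 51 and Q = 5.4.
Monopoly sets MR = MC: 78 − 10Q = 51 ⇒ Q = 2.7, P = 78 − 5·2.7 = 64.5.

Competition: P = 51; Monopoly: P = 64.5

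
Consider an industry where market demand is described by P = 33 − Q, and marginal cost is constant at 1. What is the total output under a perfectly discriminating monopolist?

A perfectly discriminating monopolist sells every unit with P(Q) ≥ MC(Q), so output equals the competitive quantity Q = 32. Each buyer pays their reservation price, so CS = 0 and the firm captures all surplus.

Q = 32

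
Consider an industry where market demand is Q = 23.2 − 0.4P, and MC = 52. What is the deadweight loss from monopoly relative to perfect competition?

DWL = 1.8

Inverting demand: P = 58 − 2.5Q.
Under competition P = MC = 52, so Q = (58 − 52)/2.5 = 2.4.
Monopoly sets MR = MC: 58 − 5Q = 52 ⇒ Q = 1.2, P = 58 − 2.5·1.2 = 55.
DWL is the triangle between Q = 1.2 and Q = 2.4: ½·(2.4 − 1.2)·(55 − 52) = 1.8.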